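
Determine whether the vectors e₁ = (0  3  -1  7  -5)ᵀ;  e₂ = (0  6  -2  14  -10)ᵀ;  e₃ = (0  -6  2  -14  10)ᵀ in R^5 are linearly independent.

linearly dependent

Row-reduce the matrix whose columns are e₁, e₂, e₃.
The reduction yields 1 nonzero row, so the rank is 1.
Since rank 1 < 3, the set is linearly dependent.
Indeed 2e₁ - e₂ = 0.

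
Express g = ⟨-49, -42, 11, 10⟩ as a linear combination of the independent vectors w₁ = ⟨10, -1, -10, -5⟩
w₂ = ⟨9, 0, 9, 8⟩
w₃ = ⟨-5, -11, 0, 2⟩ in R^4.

g = -2w₁ - w₂ + 4w₃

Since w₁, w₂, w₃ are independent, the coefficients expressing g are uniquely determined by a linear system.
Back-substitution yields (a₁, a₂, a₃) = (-2, -1, 4).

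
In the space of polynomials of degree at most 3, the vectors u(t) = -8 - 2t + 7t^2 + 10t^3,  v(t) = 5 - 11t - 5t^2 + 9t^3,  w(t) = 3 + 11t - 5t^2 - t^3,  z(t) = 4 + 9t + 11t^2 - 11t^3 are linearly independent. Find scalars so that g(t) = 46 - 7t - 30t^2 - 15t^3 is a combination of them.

Identify each element with its coordinate vector in ℝ⁴ via {1, t, …, t^3}.
Write g = c₁u + … + c₄z and equate components.
Back-substitution yields (c₁, …, c₄) = (-3, 3, 1, 1).

g = -3u + 3v + w + z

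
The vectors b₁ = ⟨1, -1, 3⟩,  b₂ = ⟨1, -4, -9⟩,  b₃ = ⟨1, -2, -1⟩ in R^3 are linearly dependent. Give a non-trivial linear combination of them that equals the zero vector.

Set up α₁b₁ + … + α₃b₃ = 0 and solve the homogeneous system.
The free variable yields coefficients (2, 1, -3) (any nonzero multiple also works).

2b₁ + b₂ - 3b₃ = 0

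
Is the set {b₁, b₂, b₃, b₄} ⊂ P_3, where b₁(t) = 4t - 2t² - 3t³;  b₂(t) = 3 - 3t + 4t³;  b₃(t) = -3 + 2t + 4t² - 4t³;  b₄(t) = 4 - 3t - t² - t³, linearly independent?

linearly independent

Write each element as a coordinate vector in ℝ⁴ using {1, t, …, t³}.
Place the vectors as rows of a 4×4 matrix and reduce to echelon form.
The reduction yields 4 nonzero rows, so the rank is 4.
Since rank = 4 (the number of vectors), the set is linearly independent.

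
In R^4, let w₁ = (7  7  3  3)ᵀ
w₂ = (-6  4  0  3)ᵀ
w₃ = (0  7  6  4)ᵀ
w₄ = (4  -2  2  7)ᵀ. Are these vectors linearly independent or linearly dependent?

Form the 4×4 matrix with these as columns; its determinant is 2524.
A nonzero determinant means the columns are linearly independent.

linearly independent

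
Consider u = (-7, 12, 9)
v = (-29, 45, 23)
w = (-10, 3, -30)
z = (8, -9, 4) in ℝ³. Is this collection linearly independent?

linearly dependent

There are 4 vectors in a 3-dimensional space, so they cannot be linearly independent.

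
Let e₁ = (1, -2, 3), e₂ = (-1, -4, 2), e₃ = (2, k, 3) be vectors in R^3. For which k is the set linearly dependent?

k = -2/5

Dependence holds iff the 3×3 matrix [e₁ e₂ e₃] is singular.
The determinant works out to -5*k - 2.
Setting this to zero gives k = -2/5.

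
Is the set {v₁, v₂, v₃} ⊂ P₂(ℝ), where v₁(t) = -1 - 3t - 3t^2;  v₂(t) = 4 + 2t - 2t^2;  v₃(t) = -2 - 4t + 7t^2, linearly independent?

Write each element as a coordinate vector in ℝ³ using {1, t, t^2}.
The matrix [v₁|v₂|v₃] has determinant 102.
A nonzero determinant means the columns are linearly independent.

linearly independent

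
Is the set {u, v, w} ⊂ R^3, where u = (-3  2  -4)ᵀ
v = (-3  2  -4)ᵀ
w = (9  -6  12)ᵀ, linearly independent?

linearly dependent

Two of the vectors are equal, giving an immediate dependence.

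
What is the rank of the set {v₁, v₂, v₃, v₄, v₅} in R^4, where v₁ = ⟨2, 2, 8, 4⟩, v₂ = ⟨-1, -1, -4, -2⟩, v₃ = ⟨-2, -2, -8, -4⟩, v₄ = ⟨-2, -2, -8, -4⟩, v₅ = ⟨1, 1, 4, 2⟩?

Form the matrix with v₁, v₂, v₃, v₄, v₅ as columns and reduce.
Reduction leaves 1 leading entry, giving rank 1.
(With 5 elements in a 4-dimensional space the rank is at most 4.)

rank 1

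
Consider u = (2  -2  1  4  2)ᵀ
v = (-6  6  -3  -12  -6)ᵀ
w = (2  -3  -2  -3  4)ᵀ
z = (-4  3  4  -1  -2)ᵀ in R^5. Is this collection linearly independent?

linearly dependent

One vector is a scalar multiple of another, so the set is dependent.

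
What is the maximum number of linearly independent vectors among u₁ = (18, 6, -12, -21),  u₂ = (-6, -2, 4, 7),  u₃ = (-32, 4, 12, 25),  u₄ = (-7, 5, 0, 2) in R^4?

Put the 4×4 matrix [u₁|u₂|u₃|u₄] into echelon form.
The echelon form has 2 nonzero rows, so the rank is 2.

2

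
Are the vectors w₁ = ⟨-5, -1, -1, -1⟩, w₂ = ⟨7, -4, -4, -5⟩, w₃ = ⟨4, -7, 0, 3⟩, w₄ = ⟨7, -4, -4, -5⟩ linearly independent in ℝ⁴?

Two of the vectors are equal, giving an immediate dependence.

linearly dependent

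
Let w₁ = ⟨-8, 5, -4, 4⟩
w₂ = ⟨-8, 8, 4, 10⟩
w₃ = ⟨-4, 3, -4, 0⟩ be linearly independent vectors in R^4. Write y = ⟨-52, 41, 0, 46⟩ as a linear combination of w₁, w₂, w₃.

Set up the augmented matrix [w₁ | w₂ | w₃ | y] and row-reduce.
Back-substitution yields (c₁, c₂, c₃) = (4, 3, -1).

y = 4w₁ + 3w₂ - w₃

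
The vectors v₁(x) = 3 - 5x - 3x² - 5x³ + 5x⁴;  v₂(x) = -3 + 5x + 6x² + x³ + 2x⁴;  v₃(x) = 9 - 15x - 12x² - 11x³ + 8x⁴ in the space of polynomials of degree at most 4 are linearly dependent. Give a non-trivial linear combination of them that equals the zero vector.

Write each element as a vector in ℝ⁵ using {1, x, …, x⁴}.
Row-reduce the matrix with v₁, v₂, v₃ as columns; the null space gives the coefficients.
A generator of the null space is (2, -1, -1).

2v₁ - v₂ - v₃ = 0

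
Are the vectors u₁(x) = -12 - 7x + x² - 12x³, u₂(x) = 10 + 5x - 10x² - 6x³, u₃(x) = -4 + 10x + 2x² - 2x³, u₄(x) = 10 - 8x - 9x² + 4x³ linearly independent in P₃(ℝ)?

linearly independent

Take coordinates with respect to the standard basis {1, x, …, x³}.
The matrix [u₁|u₂|u₃|u₄] has determinant -9752.
A nonzero determinant means the columns are linearly independent.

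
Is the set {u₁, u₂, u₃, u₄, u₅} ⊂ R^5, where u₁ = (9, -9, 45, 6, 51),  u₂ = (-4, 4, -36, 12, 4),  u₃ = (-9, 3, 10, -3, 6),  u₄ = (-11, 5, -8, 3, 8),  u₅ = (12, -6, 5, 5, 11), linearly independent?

Row-reduce the matrix whose columns are u₁, u₂, u₃, u₄, u₅.
The reduction yields 3 nonzero rows, so the rank is 3.
Since rank 3 < 5, the set is linearly dependent.

linearly dependent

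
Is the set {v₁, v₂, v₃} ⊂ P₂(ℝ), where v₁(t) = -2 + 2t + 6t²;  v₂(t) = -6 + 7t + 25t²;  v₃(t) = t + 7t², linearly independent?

Take coordinates with respect to the standard basis {1, t, t²}.
Place the vectors as rows of a 3×3 matrix and reduce to echelon form.
The reduction yields 2 nonzero rows, so the rank is 2.
Since rank 2 < 3, the set is linearly dependent.
Indeed 3v₁ - v₂ + v₃ = 0.

linearly dependent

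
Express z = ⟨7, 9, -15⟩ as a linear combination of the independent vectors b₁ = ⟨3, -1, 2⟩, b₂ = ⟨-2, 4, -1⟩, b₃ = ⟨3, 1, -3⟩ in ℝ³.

z = -b₁ + b₂ + 4b₃

Set up the augmented matrix [b₁ | b₂ | b₃ | z] and row-reduce.
The system has the unique solution (α₁, α₂, α₃) = (-1, 1, 4).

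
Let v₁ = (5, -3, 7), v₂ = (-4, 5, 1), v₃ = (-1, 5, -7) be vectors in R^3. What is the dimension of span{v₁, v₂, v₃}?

dim = 3

Apply Gaussian elimination to the matrix whose rows are v₁, v₂, v₃.
Reduction leaves 3 leading entries, giving rank 3.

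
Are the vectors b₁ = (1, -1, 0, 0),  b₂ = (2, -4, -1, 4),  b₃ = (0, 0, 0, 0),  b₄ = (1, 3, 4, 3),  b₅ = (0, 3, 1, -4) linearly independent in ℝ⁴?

There are 5 vectors in a 4-dimensional space, so they cannot be linearly independent.

linearly dependent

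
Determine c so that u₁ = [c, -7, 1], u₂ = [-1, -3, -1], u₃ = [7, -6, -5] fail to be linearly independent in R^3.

Dependence holds iff the 3×3 matrix [u₁ u₂ u₃] is singular.
Cofactor expansion gives det = 9*c + 111.
Setting this to zero gives c = -37/3.

c = -37/3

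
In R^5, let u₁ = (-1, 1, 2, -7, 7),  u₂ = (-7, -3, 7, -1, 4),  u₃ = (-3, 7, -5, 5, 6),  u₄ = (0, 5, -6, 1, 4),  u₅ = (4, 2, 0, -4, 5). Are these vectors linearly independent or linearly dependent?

linearly independent

Row-reduce the matrix whose columns are u₁, u₂, u₃, u₄, u₅.
The reduction yields 5 nonzero rows, so the rank is 5.
Since rank = 5 (the number of vectors), the set is linearly independent.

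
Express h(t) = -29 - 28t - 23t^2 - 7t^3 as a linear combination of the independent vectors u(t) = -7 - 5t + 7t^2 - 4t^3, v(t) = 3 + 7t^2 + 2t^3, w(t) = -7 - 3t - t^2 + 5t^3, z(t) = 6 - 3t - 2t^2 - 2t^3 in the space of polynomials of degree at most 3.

h = 2u - 4v + 3w + 3z

Identify each element with its coordinate vector in ℝ⁴ via {1, t, …, t^3}.
Write h = α₁u + … + α₄z and equate components.
The system has the unique solution (α₁, …, α₄) = (2, -4, 3, 3).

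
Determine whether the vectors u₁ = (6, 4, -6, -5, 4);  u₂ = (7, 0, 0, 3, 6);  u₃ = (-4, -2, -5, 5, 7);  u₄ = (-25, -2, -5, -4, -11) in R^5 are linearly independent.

Place the vectors as rows of a 4×5 matrix and reduce to echelon form.
The reduction yields 3 nonzero rows, so the rank is 3.
Since rank 3 < 4, the set is linearly dependent.
Indeed 3u₂ - u₃ + u₄ = 0.

linearly dependent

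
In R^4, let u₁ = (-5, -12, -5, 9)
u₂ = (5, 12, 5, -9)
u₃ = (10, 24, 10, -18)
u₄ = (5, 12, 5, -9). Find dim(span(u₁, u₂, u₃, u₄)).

dim = 1

Row-reduce the 4×4 matrix with these as rows.
Reduction leaves 1 leading entry, giving rank 1.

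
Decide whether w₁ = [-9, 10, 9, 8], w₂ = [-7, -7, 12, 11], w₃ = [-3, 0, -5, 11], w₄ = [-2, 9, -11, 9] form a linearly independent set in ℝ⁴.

linearly independent

The matrix [w₁|w₂|w₃|w₄] has determinant -1096.
A nonzero determinant means the columns are linearly independent.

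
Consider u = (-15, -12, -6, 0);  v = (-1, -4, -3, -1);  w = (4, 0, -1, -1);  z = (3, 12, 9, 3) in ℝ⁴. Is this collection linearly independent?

One vector is a scalar multiple of another, so the set is dependent.

linearly dependent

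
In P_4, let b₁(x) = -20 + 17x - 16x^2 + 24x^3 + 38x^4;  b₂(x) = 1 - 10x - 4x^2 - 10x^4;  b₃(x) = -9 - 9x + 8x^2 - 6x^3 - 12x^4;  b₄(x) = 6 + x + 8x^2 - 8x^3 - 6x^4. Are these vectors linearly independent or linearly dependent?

Write each element as a coordinate vector in ℝ⁵ using {1, x, …, x^4}.
Place the vectors as rows of a 4×5 matrix and reduce to echelon form.
The reduction yields 3 nonzero rows, so the rank is 3.
Since rank 3 < 4, the set is linearly dependent.
Indeed b₁ + 2b₂ + 3b₄ = 0.

linearly dependent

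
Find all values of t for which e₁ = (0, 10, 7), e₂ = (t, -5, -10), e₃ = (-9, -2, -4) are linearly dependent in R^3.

t = -45/2

Dependence holds iff the 3×3 matrix [e₁ e₂ e₃] is singular.
Expanding, det = 26*t + 585.
Solving 26*t + 585 = 0 yields t = -45/2.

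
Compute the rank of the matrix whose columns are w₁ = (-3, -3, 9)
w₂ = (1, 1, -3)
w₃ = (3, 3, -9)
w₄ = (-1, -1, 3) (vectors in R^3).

Row-reduce the 4×3 matrix with these as rows.
Reduction leaves 1 leading entry, giving rank 1.
(With 4 elements in a 3-dimensional space the rank is at most 3.)

rank 1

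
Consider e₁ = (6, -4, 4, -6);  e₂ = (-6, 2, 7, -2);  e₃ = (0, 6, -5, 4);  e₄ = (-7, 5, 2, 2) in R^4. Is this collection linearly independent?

The matrix [e₁|e₂|e₃|e₄] has determinant 88.
A nonzero determinant means the columns are linearly independent.

linearly independent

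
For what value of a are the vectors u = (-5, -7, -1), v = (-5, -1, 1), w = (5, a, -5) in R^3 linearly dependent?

a = -11

Dependence holds iff the 3×3 matrix [u v w] is singular.
The determinant works out to 10*a + 110.
Setting this to zero gives a = -11.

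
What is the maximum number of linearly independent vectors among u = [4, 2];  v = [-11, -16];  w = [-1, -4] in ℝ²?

2

Row-reduce the 3×2 matrix with these as rows.
The echelon form has 2 nonzero rows, so the rank is 2.
(With 3 elements in a 2-dimensional space the rank is at most 2.)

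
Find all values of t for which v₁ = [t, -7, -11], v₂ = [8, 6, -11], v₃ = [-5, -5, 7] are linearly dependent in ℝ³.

t = 9

Place the vectors as rows of a 3×3 matrix; dependence ⇔ determinant zero.
The determinant works out to 117 - 13*t.
Setting this to zero gives t = 9.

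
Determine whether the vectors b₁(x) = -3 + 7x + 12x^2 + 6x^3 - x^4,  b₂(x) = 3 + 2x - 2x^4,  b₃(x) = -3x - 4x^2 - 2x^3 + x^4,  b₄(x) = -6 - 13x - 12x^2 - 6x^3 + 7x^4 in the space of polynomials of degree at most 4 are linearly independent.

Write each element as a coordinate vector in ℝ⁵ using {1, x, …, x^4}.
Place the vectors as rows of a 4×5 matrix and reduce to echelon form.
The reduction yields 2 nonzero rows, so the rank is 2.
Since rank 2 < 4, the set is linearly dependent.

linearly dependent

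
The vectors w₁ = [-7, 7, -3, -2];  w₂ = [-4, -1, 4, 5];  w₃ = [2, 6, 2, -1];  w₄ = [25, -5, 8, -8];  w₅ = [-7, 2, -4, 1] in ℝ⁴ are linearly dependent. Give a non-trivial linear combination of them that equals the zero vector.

Row-reduce the matrix with w₁, w₂, w₃, w₄, w₅ as columns; the null space gives the coefficients.
One solution (up to scaling) is (0, 1, 0, 1, 3).

w₂ + w₄ + 3w₅ = 0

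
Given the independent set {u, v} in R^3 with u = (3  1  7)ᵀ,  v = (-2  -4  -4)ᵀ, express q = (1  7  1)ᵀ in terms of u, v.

Set up the augmented matrix [u | v | q] and row-reduce.
The system has the unique solution (α₁, α₂) = (-1, -2).

q = -u - 2v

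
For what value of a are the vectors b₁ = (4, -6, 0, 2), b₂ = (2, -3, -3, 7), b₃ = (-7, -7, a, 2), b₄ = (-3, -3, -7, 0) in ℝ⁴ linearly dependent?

The vectors are dependent exactly when the determinant of the matrix with rows b₁, b₂, b₃, b₄ vanishes.
Cofactor expansion gives det = 180*a + 3120.
Setting this to zero gives a = -52/3.

a = -52/3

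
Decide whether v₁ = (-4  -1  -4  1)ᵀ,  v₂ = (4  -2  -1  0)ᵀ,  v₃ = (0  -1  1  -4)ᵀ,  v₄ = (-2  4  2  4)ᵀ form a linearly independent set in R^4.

linearly independent

The matrix [v₁|v₂|v₃|v₄] has determinant -22.
A nonzero determinant means the columns are linearly independent.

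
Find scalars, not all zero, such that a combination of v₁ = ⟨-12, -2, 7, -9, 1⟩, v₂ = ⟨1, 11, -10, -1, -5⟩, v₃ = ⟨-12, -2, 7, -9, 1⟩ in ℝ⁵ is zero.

v₁ - v₃ = 0

Solve the homogeneous system with v₁, v₂, v₃ as columns by row-reducing the coefficient matrix.
A generator of the null space is (1, 0, -1).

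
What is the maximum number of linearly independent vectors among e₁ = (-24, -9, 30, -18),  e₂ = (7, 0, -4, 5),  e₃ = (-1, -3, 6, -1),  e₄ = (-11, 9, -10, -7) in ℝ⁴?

2

Form the matrix with e₁, e₂, e₃, e₄ as columns and reduce.
Exactly 2 pivots survive; hence the rank is 2.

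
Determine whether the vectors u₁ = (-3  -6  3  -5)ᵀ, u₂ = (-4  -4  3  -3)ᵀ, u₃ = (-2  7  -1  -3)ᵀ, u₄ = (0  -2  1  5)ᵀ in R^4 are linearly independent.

The matrix [u₁|u₂|u₃|u₄] has determinant -38.
A nonzero determinant means the columns are linearly independent.

linearly independent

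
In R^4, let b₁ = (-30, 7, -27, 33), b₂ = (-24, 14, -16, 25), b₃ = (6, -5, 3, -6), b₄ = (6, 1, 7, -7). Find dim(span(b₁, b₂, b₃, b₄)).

2

Row-reduce the 4×4 matrix with these as rows.
Exactly 2 pivots survive; hence the rank is 2.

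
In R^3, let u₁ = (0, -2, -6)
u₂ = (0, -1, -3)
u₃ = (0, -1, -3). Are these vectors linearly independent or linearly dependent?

linearly dependent

Two of the vectors are equal, giving an immediate dependence.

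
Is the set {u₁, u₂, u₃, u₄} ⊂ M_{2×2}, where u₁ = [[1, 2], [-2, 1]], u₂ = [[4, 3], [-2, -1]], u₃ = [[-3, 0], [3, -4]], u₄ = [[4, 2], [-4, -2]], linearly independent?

Take coordinates with respect to the standard basis {E₁₁, E₁₂, E₂₁, E₂₂}.
Form the 4×4 matrix with these as columns; its determinant is 112.
A nonzero determinant means the columns are linearly independent.

linearly independent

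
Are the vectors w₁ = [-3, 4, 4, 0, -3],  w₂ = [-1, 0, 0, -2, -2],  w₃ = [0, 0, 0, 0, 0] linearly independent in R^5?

linearly dependent

One of the vectors is the zero vector, so the set is linearly dependent.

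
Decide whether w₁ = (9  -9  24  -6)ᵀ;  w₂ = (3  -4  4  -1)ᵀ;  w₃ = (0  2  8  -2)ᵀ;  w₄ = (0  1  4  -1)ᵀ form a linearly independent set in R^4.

linearly dependent

One vector is a scalar multiple of another, so the set is dependent.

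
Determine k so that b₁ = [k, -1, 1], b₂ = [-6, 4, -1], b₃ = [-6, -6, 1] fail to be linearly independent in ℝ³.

The vectors are dependent exactly when the determinant of the matrix with rows b₁, b₂, b₃ vanishes.
Expanding, det = 48 - 2*k.
This vanishes exactly when k = 24.

k = 24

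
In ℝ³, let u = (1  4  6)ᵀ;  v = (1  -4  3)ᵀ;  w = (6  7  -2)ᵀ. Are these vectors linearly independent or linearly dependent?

The matrix [u|v|w] has determinant 253.
A nonzero determinant means the columns are linearly independent.

linearly independent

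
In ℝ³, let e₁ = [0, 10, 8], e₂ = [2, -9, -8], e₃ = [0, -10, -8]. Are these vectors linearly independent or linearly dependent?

Form the 3×3 matrix with these as columns; its determinant is 0.
A zero determinant means the columns are linearly dependent.
Indeed e₁ + e₃ = 0.

linearly dependent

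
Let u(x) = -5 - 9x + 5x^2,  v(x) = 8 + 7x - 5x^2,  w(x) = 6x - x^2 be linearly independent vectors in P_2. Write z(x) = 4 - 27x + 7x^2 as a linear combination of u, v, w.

z = 4u + 3v - 2w

Identify each element with its coordinate vector in ℝ³ via {1, x, x^2}.
Set up the augmented matrix [u | v | w | z] and row-reduce.
The system has the unique solution (α₁, α₂, α₃) = (4, 3, -2).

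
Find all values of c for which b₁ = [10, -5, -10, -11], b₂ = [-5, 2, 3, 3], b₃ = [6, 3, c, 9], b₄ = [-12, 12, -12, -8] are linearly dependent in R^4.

c = 9/2

Dependence holds iff the 4×4 matrix [b₁ b₂ b₃ b₄] is singular.
Expanding, det = 256*c - 1152.
Setting this to zero gives c = 9/2.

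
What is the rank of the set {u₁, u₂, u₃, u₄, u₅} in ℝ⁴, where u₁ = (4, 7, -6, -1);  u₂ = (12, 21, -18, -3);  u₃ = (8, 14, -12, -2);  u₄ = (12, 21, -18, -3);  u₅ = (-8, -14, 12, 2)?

Row-reduce the 5×4 matrix with these as rows.
There is 1 pivot column, so rank = 1.
(With 5 elements in a 4-dimensional space the rank is at most 4.)

rank 1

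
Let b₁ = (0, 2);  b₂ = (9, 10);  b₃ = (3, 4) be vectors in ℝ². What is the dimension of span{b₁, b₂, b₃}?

Put the 2×3 matrix [b₁|b₂|b₃] into echelon form.
Exactly 2 pivots survive; hence the rank is 2.
(With 3 elements in a 2-dimensional space the rank is at most 2.)

dim = 2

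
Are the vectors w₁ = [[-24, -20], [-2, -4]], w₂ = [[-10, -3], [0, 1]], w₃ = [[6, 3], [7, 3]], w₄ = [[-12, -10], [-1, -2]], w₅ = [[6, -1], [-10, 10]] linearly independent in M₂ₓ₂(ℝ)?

Take coordinates with respect to the standard basis {E₁₁, E₁₂, E₂₁, E₂₂}.
There are 5 vectors in a 4-dimensional space, so they cannot be linearly independent.

linearly dependent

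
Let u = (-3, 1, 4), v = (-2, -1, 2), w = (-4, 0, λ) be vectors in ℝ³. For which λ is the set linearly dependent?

λ = 24/5

The set is linearly dependent precisely when det[u; v; w] = 0.
The determinant works out to 5*λ - 24.
This vanishes exactly when λ = 24/5.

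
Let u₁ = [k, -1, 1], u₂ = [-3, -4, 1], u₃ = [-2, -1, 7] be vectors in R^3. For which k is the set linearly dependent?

k = -8/9

Dependence holds iff the 3×3 matrix [u₁ u₂ u₃] is singular.
The determinant works out to -27*k - 24.
Setting this to zero gives k = -8/9.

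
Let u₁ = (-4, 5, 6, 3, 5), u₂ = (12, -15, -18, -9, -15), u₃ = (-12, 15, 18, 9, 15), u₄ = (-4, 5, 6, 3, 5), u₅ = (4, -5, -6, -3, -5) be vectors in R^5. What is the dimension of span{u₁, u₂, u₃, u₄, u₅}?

Row-reduce the 5×5 matrix with these as rows.
The echelon form has 1 nonzero row, so the rank is 1.

dim = 1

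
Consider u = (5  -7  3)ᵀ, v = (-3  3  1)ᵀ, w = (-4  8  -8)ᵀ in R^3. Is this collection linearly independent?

Row-reduce the matrix whose columns are u, v, w.
The reduction yields 2 nonzero rows, so the rank is 2.
Since rank 2 < 3, the set is linearly dependent.

linearly dependent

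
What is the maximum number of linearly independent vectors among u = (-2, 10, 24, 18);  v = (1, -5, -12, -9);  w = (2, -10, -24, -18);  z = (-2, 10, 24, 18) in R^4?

Form the matrix with u, v, w, z as columns and reduce.
Reduction leaves 1 leading entry, giving rank 1.

1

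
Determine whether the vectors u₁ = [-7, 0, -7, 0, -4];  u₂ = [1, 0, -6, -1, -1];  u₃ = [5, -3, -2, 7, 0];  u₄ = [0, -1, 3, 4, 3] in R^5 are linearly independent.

Place the vectors as rows of a 4×5 matrix and reduce to echelon form.
The reduction yields 4 nonzero rows, so the rank is 4.
Since rank = 4 (the number of vectors), the set is linearly independent.

linearly independent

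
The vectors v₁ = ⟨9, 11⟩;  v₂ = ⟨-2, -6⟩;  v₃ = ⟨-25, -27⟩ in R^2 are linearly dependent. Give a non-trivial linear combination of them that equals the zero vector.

3v₁ + v₂ + v₃ = 0

Set up α₁v₁ + … + α₃v₃ = 0 and solve the homogeneous system.
One solution (up to scaling) is (3, 1, 1).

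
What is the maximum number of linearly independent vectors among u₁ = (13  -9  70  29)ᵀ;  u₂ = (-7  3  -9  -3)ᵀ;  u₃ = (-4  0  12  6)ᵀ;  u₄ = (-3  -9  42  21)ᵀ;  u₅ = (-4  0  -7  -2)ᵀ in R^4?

Row-reduce the 5×4 matrix with these as rows.
The echelon form has 3 nonzero rows, so the rank is 3.
(With 5 elements in a 4-dimensional space the rank is at most 4.)

3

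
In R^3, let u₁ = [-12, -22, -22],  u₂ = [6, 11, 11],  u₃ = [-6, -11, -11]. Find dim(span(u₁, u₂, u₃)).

Row-reduce the 3×3 matrix with these as rows.
Reduction leaves 1 leading entry, giving rank 1.

1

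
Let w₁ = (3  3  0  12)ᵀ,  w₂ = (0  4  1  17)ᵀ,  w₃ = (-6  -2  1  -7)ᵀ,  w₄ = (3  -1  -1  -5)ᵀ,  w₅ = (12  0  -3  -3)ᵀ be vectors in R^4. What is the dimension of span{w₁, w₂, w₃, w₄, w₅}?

2

Form the matrix with w₁, w₂, w₃, w₄, w₅ as columns and reduce.
Exactly 2 pivots survive; hence the rank is 2.
(With 5 elements in a 4-dimensional space the rank is at most 4.)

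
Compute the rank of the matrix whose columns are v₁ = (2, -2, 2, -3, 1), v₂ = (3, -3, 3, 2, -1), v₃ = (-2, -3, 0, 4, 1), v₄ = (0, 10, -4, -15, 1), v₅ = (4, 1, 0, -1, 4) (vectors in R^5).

rank 4

Row-reduce the 5×5 matrix with these as rows.
There are 4 pivot columns, so rank = 4.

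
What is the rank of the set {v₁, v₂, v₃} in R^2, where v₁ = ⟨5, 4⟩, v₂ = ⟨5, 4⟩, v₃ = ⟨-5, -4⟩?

Form the matrix with v₁, v₂, v₃ as columns and reduce.
The echelon form has 1 nonzero row, so the rank is 1.
(With 3 elements in a 2-dimensional space the rank is at most 2.)

rank 1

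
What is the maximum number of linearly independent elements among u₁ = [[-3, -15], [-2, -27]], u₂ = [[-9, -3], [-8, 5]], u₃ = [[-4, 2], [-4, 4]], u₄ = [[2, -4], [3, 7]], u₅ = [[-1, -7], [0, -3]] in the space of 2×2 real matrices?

3

Use coordinates relative to {E₁₁, E₁₂, E₂₁, E₂₂}.
Form the matrix with u₁, u₂, u₃, u₄, u₅ as columns and reduce.
The echelon form has 3 nonzero rows, so the rank is 3.
(With 5 elements in a 4-dimensional space the rank is at most 4.)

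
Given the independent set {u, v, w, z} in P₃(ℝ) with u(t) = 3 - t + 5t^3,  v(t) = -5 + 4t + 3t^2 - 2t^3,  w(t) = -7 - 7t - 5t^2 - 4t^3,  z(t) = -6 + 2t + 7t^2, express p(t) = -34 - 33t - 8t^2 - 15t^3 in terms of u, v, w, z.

Work in coordinates with respect to the standard basis {1, t, …, t^3}.
Since u, v, w, z are independent, the coefficients expressing p are uniquely determined by a linear system.
Back-substitution yields (α₁, …, α₄) = (-1, -3, 4, 3).

p = -u - 3v + 4w + 3z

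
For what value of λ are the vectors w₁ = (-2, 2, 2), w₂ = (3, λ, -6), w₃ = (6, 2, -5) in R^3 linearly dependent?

Dependence holds iff the 3×3 matrix [w₁ w₂ w₃] is singular.
Cofactor expansion gives det = -2*λ - 54.
Solving -2*λ - 54 = 0 yields λ = -27.

λ = -27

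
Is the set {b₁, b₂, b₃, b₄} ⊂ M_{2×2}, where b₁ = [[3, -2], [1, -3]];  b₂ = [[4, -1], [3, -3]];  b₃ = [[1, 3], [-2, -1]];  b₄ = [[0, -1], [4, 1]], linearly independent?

Take coordinates with respect to the standard basis {E₁₁, E₁₂, E₂₁, E₂₂}.
Row-reduce the matrix whose columns are b₁, b₂, b₃, b₄.
The reduction yields 4 nonzero rows, so the rank is 4.
Since rank = 4 (the number of vectors), the set is linearly independent.

linearly independent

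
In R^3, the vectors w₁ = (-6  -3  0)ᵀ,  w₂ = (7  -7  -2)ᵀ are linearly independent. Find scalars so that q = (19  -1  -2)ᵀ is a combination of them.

Set up the augmented matrix [w₁ | w₂ | q] and row-reduce.
The system has the unique solution (a₁, a₂) = (-2, 1).

q = -2w₁ + w₂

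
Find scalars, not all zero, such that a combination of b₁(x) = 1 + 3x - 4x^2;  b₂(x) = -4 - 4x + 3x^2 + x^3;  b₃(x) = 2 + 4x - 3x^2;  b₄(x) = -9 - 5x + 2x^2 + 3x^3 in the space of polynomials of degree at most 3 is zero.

Pass to coordinate vectors relative to the basis {1, x, …, x^3}.
Solve the homogeneous system with b₁, b₂, b₃, b₄ as columns by row-reducing the coefficient matrix.
One solution (up to scaling) is (1, 3, 1, -1).

b₁ + 3b₂ + b₃ - b₄ = 0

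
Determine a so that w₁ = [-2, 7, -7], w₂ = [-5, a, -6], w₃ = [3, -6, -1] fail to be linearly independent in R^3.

a = 13

Place the vectors as rows of a 3×3 matrix; dependence ⇔ determinant zero.
The determinant works out to 23*a - 299.
Solving 23*a - 299 = 0 yields a = 13.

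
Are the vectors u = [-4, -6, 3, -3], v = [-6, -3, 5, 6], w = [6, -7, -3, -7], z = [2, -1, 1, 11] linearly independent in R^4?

linearly dependent

Row-reduce the matrix whose columns are u, v, w, z.
The reduction yields 3 nonzero rows, so the rank is 3.
Since rank 3 < 4, the set is linearly dependent.
Indeed 2u - 2v - w + z = 0.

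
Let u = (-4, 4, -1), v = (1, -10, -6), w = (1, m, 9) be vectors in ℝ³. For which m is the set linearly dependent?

m = 58/5

Place the vectors as rows of a 3×3 matrix; dependence ⇔ determinant zero.
The determinant works out to 290 - 25*m.
Setting this to zero gives m = 58/5.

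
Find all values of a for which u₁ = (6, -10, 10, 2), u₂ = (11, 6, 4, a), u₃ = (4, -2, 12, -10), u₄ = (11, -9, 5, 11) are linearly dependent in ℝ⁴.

The vectors are dependent exactly when the determinant of the matrix with rows u₁, u₂, u₃, u₄ vanishes.
The determinant works out to -672*a - 1848.
This vanishes exactly when a = -11/4.

a = -11/4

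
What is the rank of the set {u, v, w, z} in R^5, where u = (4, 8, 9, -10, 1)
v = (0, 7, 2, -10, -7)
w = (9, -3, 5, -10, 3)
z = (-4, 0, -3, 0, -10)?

4

Form the matrix with u, v, w, z as columns and reduce.
The echelon form has 4 nonzero rows, so the rank is 4.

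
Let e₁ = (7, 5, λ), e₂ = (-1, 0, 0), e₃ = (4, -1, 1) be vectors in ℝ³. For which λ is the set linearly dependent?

The vectors are dependent exactly when the determinant of the matrix with rows e₁, e₂, e₃ vanishes.
Cofactor expansion gives det = λ + 5.
Solving λ + 5 = 0 yields λ = -5.

λ = -5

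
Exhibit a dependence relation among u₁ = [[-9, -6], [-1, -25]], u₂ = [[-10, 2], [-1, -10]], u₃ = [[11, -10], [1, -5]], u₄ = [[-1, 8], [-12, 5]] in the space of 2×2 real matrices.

Pass to coordinate vectors relative to the basis {E₁₁, E₁₂, E₂₁, E₂₂}.
Solve the homogeneous system with u₁, u₂, u₃, u₄ as columns by row-reducing the coefficient matrix.
One solution (up to scaling) is (1, -2, -1, 0).

u₁ - 2u₂ - u₃ = 0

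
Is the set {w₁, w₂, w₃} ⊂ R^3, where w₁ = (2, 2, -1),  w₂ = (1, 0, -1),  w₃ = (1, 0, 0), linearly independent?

linearly independent

Form the 3×3 matrix with these as columns; its determinant is -2.
A nonzero determinant means the columns are linearly independent.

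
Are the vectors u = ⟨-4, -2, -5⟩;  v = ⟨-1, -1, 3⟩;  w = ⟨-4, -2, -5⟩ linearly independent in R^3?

linearly dependent

Two of the vectors are equal, giving an immediate dependence.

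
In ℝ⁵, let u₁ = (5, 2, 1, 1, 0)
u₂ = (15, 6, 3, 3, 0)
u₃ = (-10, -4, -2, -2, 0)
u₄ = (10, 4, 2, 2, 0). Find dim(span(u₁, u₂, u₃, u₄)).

Row-reduce the 4×5 matrix with these as rows.
There is 1 pivot column, so rank = 1.

dim = 1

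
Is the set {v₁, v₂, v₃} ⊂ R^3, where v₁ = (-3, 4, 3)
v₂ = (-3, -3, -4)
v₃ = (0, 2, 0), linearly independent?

linearly independent

Place the vectors as rows of a 3×3 matrix and reduce to echelon form.
The reduction yields 3 nonzero rows, so the rank is 3.
Since rank = 3 (the number of vectors), the set is linearly independent.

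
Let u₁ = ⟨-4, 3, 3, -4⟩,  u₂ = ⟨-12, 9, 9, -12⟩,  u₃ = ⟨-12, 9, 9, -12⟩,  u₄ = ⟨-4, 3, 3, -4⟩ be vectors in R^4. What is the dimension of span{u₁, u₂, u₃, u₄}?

Row-reduce the 4×4 matrix with these as rows.
The echelon form has 1 nonzero row, so the rank is 1.

1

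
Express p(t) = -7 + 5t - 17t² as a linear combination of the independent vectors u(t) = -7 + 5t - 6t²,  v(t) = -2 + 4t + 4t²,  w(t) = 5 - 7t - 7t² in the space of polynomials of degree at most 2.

p = 2u + 4v + 3w

Identify each element with its coordinate vector in ℝ³ via {1, t, t²}.
Write p = α₁u + … + α₃w and equate components.
Row-reducing the augmented matrix gives the unique coefficients (α₁, α₂, α₃) = (2, 4, 3).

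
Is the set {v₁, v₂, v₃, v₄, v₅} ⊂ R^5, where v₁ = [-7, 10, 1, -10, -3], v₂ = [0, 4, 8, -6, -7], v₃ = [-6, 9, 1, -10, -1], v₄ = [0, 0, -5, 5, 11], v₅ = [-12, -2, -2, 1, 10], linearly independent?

linearly independent

Place the vectors as rows of a 5×5 matrix and reduce to echelon form.
The reduction yields 5 nonzero rows, so the rank is 5.
Since rank = 5 (the number of vectors), the set is linearly independent.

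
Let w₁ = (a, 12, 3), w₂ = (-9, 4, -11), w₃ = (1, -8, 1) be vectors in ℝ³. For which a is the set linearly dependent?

The set is linearly dependent precisely when det[w₁; w₂; w₃] = 0.
The determinant works out to 180 - 84*a.
Setting this to zero gives a = 15/7.

a = 15/7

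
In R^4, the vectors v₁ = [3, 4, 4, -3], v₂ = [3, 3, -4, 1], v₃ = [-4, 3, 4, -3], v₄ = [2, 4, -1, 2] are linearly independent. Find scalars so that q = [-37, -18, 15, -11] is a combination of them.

Solve the system with v₁, v₂, v₃, v₄ as columns and q as the right-hand side.
Row-reducing the augmented matrix gives the unique coefficients (α₁, …, α₄) = (-3, -2, 4, -3).

q = -3v₁ - 2v₂ + 4v₃ - 3v₄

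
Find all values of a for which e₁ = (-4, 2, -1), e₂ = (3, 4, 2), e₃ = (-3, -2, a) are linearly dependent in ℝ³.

The set is linearly dependent precisely when det[e₁; e₂; e₃] = 0.
Cofactor expansion gives det = -22*a - 34.
Solving -22*a - 34 = 0 yields a = -17/11.

a = -17/11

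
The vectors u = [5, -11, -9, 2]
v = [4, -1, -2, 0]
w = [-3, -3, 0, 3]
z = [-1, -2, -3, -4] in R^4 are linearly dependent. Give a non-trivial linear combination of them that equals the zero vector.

u - 3v - 2w - z = 0

Write the vectors as columns of a matrix and find a nonzero vector in its null space.
A generator of the null space is (1, -3, -2, -1).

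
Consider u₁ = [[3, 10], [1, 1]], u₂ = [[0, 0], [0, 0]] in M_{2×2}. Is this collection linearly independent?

Take coordinates with respect to the standard basis {E₁₁, E₁₂, E₂₁, E₂₂}.
One of the vectors is the zero vector, so the set is linearly dependent.

linearly dependent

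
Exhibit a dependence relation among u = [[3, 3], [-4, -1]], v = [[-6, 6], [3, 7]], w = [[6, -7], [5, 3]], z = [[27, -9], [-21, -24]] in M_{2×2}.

Take coordinates with respect to {E₁₁, E₁₂, E₂₁, E₂₂}.
Write the vectors as columns of a matrix and find a nonzero vector in its null space.
A generator of the null space is (3, -3, 0, -1).

3u - 3v - z = 0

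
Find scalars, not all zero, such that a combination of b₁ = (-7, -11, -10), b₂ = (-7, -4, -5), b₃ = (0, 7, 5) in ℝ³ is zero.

Row-reduce the matrix with b₁, b₂, b₃ as columns; the null space gives the coefficients.
The free variable yields coefficients (1, -1, 1) (any nonzero multiple also works).

b₁ - b₂ + b₃ = 0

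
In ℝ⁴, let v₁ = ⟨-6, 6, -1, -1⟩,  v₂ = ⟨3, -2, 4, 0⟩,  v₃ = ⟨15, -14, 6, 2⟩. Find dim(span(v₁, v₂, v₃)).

Apply Gaussian elimination to the matrix whose rows are v₁, v₂, v₃.
There are 2 pivot columns, so rank = 2.

2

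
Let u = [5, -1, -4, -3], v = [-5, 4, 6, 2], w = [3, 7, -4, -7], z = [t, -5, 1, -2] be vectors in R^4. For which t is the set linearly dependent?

Dependence holds iff the 4×4 matrix [u v w z] is singular.
The determinant works out to 540 - 40*t.
This vanishes exactly when t = 27/2.

t = 27/2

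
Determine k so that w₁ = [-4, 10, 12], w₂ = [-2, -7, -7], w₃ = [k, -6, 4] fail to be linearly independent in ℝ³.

k = -36

Place the vectors as rows of a 3×3 matrix; dependence ⇔ determinant zero.
The determinant works out to 14*k + 504.
Solving 14*k + 504 = 0 yields k = -36.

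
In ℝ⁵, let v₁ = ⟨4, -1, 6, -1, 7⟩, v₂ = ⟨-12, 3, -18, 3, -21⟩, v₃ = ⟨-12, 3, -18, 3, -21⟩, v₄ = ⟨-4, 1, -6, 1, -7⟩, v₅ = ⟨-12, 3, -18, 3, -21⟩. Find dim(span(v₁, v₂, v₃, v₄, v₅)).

Form the matrix with v₁, v₂, v₃, v₄, v₅ as columns and reduce.
Reduction leaves 1 leading entry, giving rank 1.

dim = 1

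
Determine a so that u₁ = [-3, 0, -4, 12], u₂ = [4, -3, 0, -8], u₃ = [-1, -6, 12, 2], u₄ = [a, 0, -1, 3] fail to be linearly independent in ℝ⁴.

a = -3/4

Place the vectors as rows of a 4×4 matrix; dependence ⇔ determinant zero.
Cofactor expansion gives det = 648*a + 486.
Solving 648*a + 486 = 0 yields a = -3/4.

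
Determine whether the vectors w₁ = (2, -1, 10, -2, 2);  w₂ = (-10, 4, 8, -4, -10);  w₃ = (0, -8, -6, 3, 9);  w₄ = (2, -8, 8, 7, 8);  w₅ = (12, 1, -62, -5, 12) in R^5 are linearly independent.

linearly dependent

Row-reduce the matrix whose columns are w₁, w₂, w₃, w₄, w₅.
The reduction yields 4 nonzero rows, so the rank is 4.
Since rank 4 < 5, the set is linearly dependent.
Indeed w₁ + 2w₂ - 2w₃ + 3w₄ + w₅ = 0.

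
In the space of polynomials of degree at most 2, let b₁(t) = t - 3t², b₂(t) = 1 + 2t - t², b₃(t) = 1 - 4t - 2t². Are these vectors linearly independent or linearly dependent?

linearly independent

Write each element as a coordinate vector in ℝ³ using {1, t, t²}.
Row-reduce the matrix whose columns are b₁, b₂, b₃.
The reduction yields 3 nonzero rows, so the rank is 3.
Since rank = 3 (the number of vectors), the set is linearly independent.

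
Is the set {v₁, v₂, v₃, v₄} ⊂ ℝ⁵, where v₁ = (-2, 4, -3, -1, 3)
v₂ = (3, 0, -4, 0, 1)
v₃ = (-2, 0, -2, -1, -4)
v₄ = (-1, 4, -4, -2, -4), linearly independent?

linearly independent

Row-reduce the matrix whose columns are v₁, v₂, v₃, v₄.
The reduction yields 4 nonzero rows, so the rank is 4.
Since rank = 4 (the number of vectors), the set is linearly independent.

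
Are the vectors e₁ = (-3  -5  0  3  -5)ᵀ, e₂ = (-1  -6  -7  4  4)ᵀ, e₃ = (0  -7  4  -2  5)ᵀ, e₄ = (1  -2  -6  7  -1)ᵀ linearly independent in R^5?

Place the vectors as rows of a 4×5 matrix and reduce to echelon form.
The reduction yields 4 nonzero rows, so the rank is 4.
Since rank = 4 (the number of vectors), the set is linearly independent.

linearly independent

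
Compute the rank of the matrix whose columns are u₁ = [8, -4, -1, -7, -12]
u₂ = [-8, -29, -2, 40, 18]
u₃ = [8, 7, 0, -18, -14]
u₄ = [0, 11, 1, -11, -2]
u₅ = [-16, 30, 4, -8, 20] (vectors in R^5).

Form the matrix with u₁, u₂, u₃, u₄, u₅ as columns and reduce.
Exactly 2 pivots survive; hence the rank is 2.

2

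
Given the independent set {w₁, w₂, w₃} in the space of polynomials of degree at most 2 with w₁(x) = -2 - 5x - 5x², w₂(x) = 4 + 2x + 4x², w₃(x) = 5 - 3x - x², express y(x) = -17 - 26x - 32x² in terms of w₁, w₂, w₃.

y = 3w₁ - 4w₂ + w₃

Identify each element with its coordinate vector in ℝ³ via {1, x, x²}.
Solve the system with w₁, w₂, w₃ as columns and y as the right-hand side.
Row-reducing the augmented matrix gives the unique coefficients (α₁, α₂, α₃) = (3, -4, 1).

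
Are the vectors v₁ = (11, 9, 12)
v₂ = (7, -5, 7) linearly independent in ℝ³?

Place the vectors as rows of a 2×3 matrix and reduce to echelon form.
The reduction yields 2 nonzero rows, so the rank is 2.
Since rank = 2 (the number of vectors), the set is linearly independent.

linearly independent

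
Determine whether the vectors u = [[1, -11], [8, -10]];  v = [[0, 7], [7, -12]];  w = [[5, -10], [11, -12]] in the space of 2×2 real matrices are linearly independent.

Take coordinates with respect to the standard basis {E₁₁, E₁₂, E₂₁, E₂₂}.
Row-reduce the matrix whose columns are u, v, w.
The reduction yields 3 nonzero rows, so the rank is 3.
Since rank = 3 (the number of vectors), the set is linearly independent.

linearly independent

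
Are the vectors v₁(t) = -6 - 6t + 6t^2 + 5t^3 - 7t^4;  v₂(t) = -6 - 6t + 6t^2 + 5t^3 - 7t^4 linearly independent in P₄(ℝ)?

Write each element as a coordinate vector in ℝ⁵ using {1, t, …, t^4}.
Row-reduce the matrix whose columns are v₁, v₂.
The reduction yields 1 nonzero row, so the rank is 1.
Since rank 1 < 2, the set is linearly dependent.
Indeed v₁ - v₂ = 0.

linearly dependent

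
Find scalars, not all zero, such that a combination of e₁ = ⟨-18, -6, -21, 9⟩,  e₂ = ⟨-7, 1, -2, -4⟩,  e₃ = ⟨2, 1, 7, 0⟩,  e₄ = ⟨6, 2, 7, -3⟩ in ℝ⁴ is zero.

Row-reduce the matrix with e₁, e₂, e₃, e₄ as columns; the null space gives the coefficients.
A generator of the null space is (1, 0, 0, 3).

e₁ + 3e₄ = 0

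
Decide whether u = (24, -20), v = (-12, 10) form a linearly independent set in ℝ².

Row-reduce the matrix whose columns are u, v.
The reduction yields 1 nonzero row, so the rank is 1.
Since rank 1 < 2, the set is linearly dependent.

linearly dependent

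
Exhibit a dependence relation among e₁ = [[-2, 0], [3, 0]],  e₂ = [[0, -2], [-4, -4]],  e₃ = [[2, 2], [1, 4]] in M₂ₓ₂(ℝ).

Take coordinates with respect to {E₁₁, E₁₂, E₂₁, E₂₂}.
Row-reduce the matrix with e₁, e₂, e₃ as columns; the null space gives the coefficients.
One solution (up to scaling) is (1, 1, 1).

e₁ + e₂ + e₃ = 0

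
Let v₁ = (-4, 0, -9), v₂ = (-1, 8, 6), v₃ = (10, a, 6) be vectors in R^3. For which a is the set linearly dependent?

The vectors are dependent exactly when the determinant of the matrix with rows v₁, v₂, v₃ vanishes.
Expanding, det = 33*a + 528.
Solving 33*a + 528 = 0 yields a = -16.

a = -16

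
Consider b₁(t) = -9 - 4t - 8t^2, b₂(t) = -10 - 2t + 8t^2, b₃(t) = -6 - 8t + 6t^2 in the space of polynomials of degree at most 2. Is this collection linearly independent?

linearly independent

Take coordinates with respect to the standard basis {1, t, t^2}.
Row-reduce the matrix whose columns are b₁, b₂, b₃.
The reduction yields 3 nonzero rows, so the rank is 3.
Since rank = 3 (the number of vectors), the set is linearly independent.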